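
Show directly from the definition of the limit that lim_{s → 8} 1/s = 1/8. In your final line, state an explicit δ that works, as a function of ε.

δ = min(4, 32ε)

Let ε > 0. We seek δ > 0 such that 0 < |s − 8| < δ implies |1/s − (1/8)| < ε.
|1/s − (1/8)| = |8 − s|/(8·|s|) = |s − 8|/(8|s|).
Restrict δ ≤ 4. Then |s − 8| < 4 gives |s| > 4, so 8|s| > 32.
Then |1/s − (1/8)| < |s − 8|/32, which is < ε when |s − 8| < 32ε.
Take δ = min(4, 32ε). Then 0 < |s − 8| < δ gives both |s − 8| < 4 and |s − 8| < 32ε, so |1/s − (1/8)| < ε.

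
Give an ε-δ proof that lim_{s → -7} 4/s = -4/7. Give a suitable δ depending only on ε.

Let ε > 0 be given. We seek δ > 0 such that 0 < |s + 7| < δ implies |4/s + 4/7| < ε.
|4/s + 4/7| = 4·|-7 − s|/(7·|s|) = 4|s + 7|/(7|s|).
Require δ ≤ 7/2 so that |s| > 7 − 7/2 = 7/2, hence 7|s| > 49/2.
Then |4/s + 4/7| < 4|s + 7|/(49/2), which is < ε when |s + 7| < (49/8)ε.
Take δ = min(7/2, (49/8)ε). Then 0 < |s + 7| < δ gives both |s + 7| < 7/2 and |s + 7| < (49/8)ε, so |4/s + 4/7| < ε.

δ = min(7/2, (49/8)ε)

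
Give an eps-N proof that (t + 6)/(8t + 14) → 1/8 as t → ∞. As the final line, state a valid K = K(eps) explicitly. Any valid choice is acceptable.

K = (17/32)/eps

Suppose eps > 0. We seek K > 0 such that t > K implies |(t + 6)/(8t + 14) − (1/8)| < eps.
(t + 6)/(8t + 14) − (1/8) = (8(t + 6) − (8t + 14)) / (8(8t + 14)) = 34/(8(8t + 14)).
For t > 0 we have 8t + 14 > 8t, so |(t + 6)/(8t + 14) − (1/8)| = 34/(8(8t + 14)) < 34/(8·8t) = (17/32)/t.
Thus |(t + 6)/(8t + 14) − (1/8)| < eps whenever t > (17/32)/eps.
Take K = (17/32)/eps. If t > K then |(t + 6)/(8t + 14) − (1/8)| < (17/32)/t < eps.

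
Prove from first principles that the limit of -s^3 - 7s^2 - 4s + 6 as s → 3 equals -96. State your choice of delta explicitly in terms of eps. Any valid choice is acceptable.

delta = min(2, eps/109)

Let eps > 0 be given. We want delta > 0 such that 0 < |s − 3| < delta implies |(-s^3 - 7s^2 - 4s + 6) + 96| < eps.
(-s^3 - 7s^2 - 4s + 6) + 96 = -s^3 - 7s^2 - 4s + 102 = (s − 3)(-s^2 - 10s - 34).
So |(-s^3 - 7s^2 - 4s + 6) + 96| = |s − 3|·|-s^2 - 10s - 34|.
Require delta ≤ 2. Then |s − 3| < 2 gives |s| < 5, and by the triangle inequality |-s^2 - 10s - 34| ≤ 5^2 + 10·5 + 34 = 109.
Hence |(-s^3 - 7s^2 - 4s + 6) + 96| ≤ 109|s − 3| < eps provided |s − 3| < eps/109.
Choosing delta = min(2, eps/109) ensures both conditions, hence |(-s^3 - 7s^2 - 4s + 6) + 96| < eps.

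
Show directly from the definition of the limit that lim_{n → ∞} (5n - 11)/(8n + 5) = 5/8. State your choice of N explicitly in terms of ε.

N = (113/64)/ε

Let ε > 0 be given. For n ≥ 1, |(5n - 11)/(8n + 5) − (5/8)| = |-113|/(8(8n + 5)) = 113/(8(8n + 5)).
Since 8n + 5 ≥ 8n for n ≥ 1, this is ≤ 113/(8·8n) = (113/64)/n.
So |(5n - 11)/(8n + 5) − (5/8)| < ε whenever n > (113/64)/ε.
Take N = (113/64)/ε. If n > N then |(5n - 11)/(8n + 5) − (5/8)| ≤ (113/64)/n < ε.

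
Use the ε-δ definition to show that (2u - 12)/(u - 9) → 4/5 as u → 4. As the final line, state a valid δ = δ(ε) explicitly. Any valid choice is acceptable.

Let ε > 0. We want δ > 0 with 0 < |u − 4| < δ ⇒ |(2u - 12)/(u - 9) − (4/5)| < ε.
Combining over a common denominator, (2u - 12)/(u - 9) − (4/5) = [(2u - 12)·(-5) − (-4)·(u - 9)] / [(-5)·(u - 9)] = -6(u − 4) / ((-5)(u - 9)).
So |(2u - 12)/(u - 9) − (4/5)| = 6|u − 4| / (5·|u − 9|).
Restrict δ ≤ 5/2. Then |u − 4| < 5/2 gives |u − 9| = |(u − 4) + (-5)| ≥ 5 − 5/2 = 5/2.
Hence |(2u - 12)/(u - 9) − (4/5)| < 6|u − 4|/(5·(5/2)) = (12/25)|u − 4|, which is < ε once |u − 4| < (25/12)ε.
Take δ = min(5/2, (25/12)ε). Then 0 < |u − 4| < δ forces both bounds, so |(2u - 12)/(u - 9) − (4/5)| < ε.

δ = min(5/2, (25/12)ε)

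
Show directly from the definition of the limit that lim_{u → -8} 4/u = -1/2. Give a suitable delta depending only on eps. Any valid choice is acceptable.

Fix eps > 0. We seek delta > 0 such that 0 < |u + 8| < delta implies |4/u + 1/2| < eps.
|4/u + 1/2| = 4·|-8 − u|/(8·|u|) = 4|u + 8|/(8|u|).
Restrict delta ≤ 4. Then |u + 8| < 4 gives |u| > 4, so 8|u| > 32.
Then |4/u + 1/2| < 4|u + 8|/32, which is < eps when |u + 8| < 8eps.
Take delta = min(4, 8eps). Then 0 < |u + 8| < delta gives both |u + 8| < 4 and |u + 8| < 8eps, so |4/u + 1/2| < eps.

delta = min(4, 8eps)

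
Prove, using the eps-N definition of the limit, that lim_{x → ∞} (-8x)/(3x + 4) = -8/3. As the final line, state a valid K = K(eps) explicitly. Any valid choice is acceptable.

Fix eps > 0. We seek K > 0 such that x > K implies |(-8x)/(3x + 4) + 8/3| < eps.
(-8x)/(3x + 4) + 8/3 = (3(-8x) − (-8)(3x + 4)) / (3(3x + 4)) = 32/(3(3x + 4)).
For x > 0 we have 3x + 4 > 3x, so |(-8x)/(3x + 4) + 8/3| = 32/(3(3x + 4)) < 32/(3·3x) = (32/9)/x.
Thus |(-8x)/(3x + 4) + 8/3| < eps whenever x > (32/9)/eps.
Take K = (32/9)/eps. If x > K then |(-8x)/(3x + 4) + 8/3| < (32/9)/x < eps.

K = (32/9)/eps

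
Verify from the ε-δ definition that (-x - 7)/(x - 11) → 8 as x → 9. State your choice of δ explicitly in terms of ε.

Let ε > 0 be given. We want δ > 0 with 0 < |x − 9| < δ ⇒ |(-x - 7)/(x - 11) − 8| < ε.
Combining over a common denominator, (-x - 7)/(x - 11) − 8 = [(-x - 7)·(-2) − (-16)·(x - 11)] / [(-2)·(x - 11)] = 18(x − 9) / ((-2)(x - 11)).
So |(-x - 7)/(x - 11) − 8| = 18|x − 9| / (2·|x − 11|).
Require δ ≤ 1, so |x − 11| ≥ |-2| − |x − 9| > 2 − 1 = 1.
Hence |(-x - 7)/(x - 11) − 8| < 18|x − 9|/(2·1) = 9|x − 9|, which is < ε once |x − 9| < (1/9)ε.
Take δ = min(1, (1/9)ε). Then 0 < |x − 9| < δ forces both bounds, so |(-x - 7)/(x - 11) − 8| < ε.

δ = min(1, (1/9)ε)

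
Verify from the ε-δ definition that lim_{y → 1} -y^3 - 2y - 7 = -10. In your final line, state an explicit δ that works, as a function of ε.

δ = min(2, ε/15)

Fix ε > 0. We want δ > 0 such that 0 < |y − 1| < δ implies |(-y^3 - 2y - 7) + 10| < ε.
(-y^3 - 2y - 7) + 10 = -y^3 - 2y + 3 = (y − 1)(-y^2 - y - 3).
So |(-y^3 - 2y - 7) + 10| = |y − 1|·|-y^2 - y - 3|.
Require δ ≤ 2. Then |y − 1| < 2 gives |y| < 3, and by the triangle inequality |-y^2 - y - 3| ≤ 3^2 + 3 + 3 = 15.
Hence |(-y^3 - 2y - 7) + 10| ≤ 15|y − 1| < ε provided |y − 1| < ε/15.
Choosing δ = min(2, ε/15) ensures both conditions, hence |(-y^3 - 2y - 7) + 10| < ε.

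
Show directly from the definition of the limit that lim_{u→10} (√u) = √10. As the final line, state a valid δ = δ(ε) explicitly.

δ = min(10, √10·ε)

Let ε > 0. We want δ > 0 such that 0 < |u − 10| < δ implies |√u − √10| < ε.
Multiplying by the conjugate, |√u − √10| = |u − 10|/(√u + √10).
Restrict δ ≤ 10 so that |u − 10| < 10 forces u > 0, and then √u + √10 > √10.
Hence |√u − √10| < |u − 10|/√10, which is < ε once |u − 10| < √10·ε.
Take δ = min(10, √10·ε). If 0 < |u − 10| < δ then u > 0 and |√u − √10| < |u − 10|/√10 < ε.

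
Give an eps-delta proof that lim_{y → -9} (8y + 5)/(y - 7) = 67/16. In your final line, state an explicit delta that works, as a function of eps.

Suppose eps > 0. We want delta > 0 with 0 < |y + 9| < delta ⇒ |(8y + 5)/(y - 7) − (67/16)| < eps.
Combining over a common denominator, (8y + 5)/(y - 7) − (67/16) = [(8y + 5)·(-16) − (-67)·(y - 7)] / [(-16)·(y - 7)] = -61(y + 9) / ((-16)(y - 7)).
So |(8y + 5)/(y - 7) − (67/16)| = 61|y + 9| / (16·|y − 7|).
Restrict delta ≤ 8. Then |y + 9| < 8 gives |y − 7| = |(y + 9) + (-16)| ≥ 16 − 8 = 8.
Hence |(8y + 5)/(y - 7) − (67/16)| < 61|y + 9|/(16·8) = (61/128)|y + 9|, which is < eps once |y + 9| < (128/61)eps.
Take delta = min(8, (128/61)eps). Then 0 < |y + 9| < delta forces both bounds, so |(8y + 5)/(y - 7) − (67/16)| < eps.

delta = min(8, (128/61)eps)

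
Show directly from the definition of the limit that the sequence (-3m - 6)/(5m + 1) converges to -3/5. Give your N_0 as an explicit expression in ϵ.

N_0 = (27/25)/ϵ

Let ϵ > 0 be given. For m ≥ 1, |(-3m - 6)/(5m + 1) + 3/5| = |-27|/(5(5m + 1)) = 27/(5(5m + 1)).
Since 5m + 1 ≥ 5m for m ≥ 1, this is ≤ 27/(5·5m) = (27/25)/m.
So |(-3m - 6)/(5m + 1) + 3/5| < ϵ whenever m > (27/25)/ϵ.
Take N_0 = (27/25)/ϵ. If m > N_0 then |(-3m - 6)/(5m + 1) + 3/5| ≤ (27/25)/m < ϵ.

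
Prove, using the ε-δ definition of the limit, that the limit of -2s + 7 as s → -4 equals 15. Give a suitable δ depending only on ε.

Fix ε > 0. We need δ > 0 so that 0 < |s + 4| < δ implies |(-2s + 7) − 15| < ε.
|(-2s + 7) − 15| = |-2s - 8| = 2|s + 4|.
So 2|s + 4| < ε exactly when |s + 4| < ε/2.
Take δ = ε/2. If 0 < |s + 4| < δ then |(-2s + 7) − 15| = 2|s + 4| < 2·(ε/2) = ε.

δ = ε/2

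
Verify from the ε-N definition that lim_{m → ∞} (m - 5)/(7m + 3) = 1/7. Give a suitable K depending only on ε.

K = (38/49)/ε

Let ε > 0. For m ≥ 1, |(m - 5)/(7m + 3) − (1/7)| = |-38|/(7(7m + 3)) = 38/(7(7m + 3)).
Since 7m + 3 ≥ 7m for m ≥ 1, this is ≤ 38/(7·7m) = (38/49)/m.
So |(m - 5)/(7m + 3) − (1/7)| < ε whenever m > (38/49)/ε.
Take K = (38/49)/ε. If m > K then |(m - 5)/(7m + 3) − (1/7)| ≤ (38/49)/m < ε.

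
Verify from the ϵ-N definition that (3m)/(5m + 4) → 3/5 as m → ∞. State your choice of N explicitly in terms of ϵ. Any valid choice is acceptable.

N = (12/25)/ϵ

Suppose ϵ > 0. For m ≥ 1, |(3m)/(5m + 4) − (3/5)| = |-12|/(5(5m + 4)) = 12/(5(5m + 4)).
Since 5m + 4 ≥ 5m for m ≥ 1, this is ≤ 12/(5·5m) = (12/25)/m.
So |(3m)/(5m + 4) − (3/5)| < ϵ whenever m > (12/25)/ϵ.
Take N = (12/25)/ϵ. If m > N then |(3m)/(5m + 4) − (3/5)| ≤ (12/25)/m < ϵ.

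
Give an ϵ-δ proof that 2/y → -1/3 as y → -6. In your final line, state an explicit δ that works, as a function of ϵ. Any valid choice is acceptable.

δ = min(3, 9ϵ)

Let ϵ > 0 be given. We seek δ > 0 such that 0 < |y + 6| < δ implies |2/y + 1/3| < ϵ.
|2/y + 1/3| = 2·|-6 − y|/(6·|y|) = 2|y + 6|/(6|y|).
Require δ ≤ 3 so that |y| > 6 − 3 = 3, hence 6|y| > 18.
Then |2/y + 1/3| < 2|y + 6|/18, which is < ϵ when |y + 6| < 9ϵ.
Take δ = min(3, 9ϵ). Then 0 < |y + 6| < δ gives both |y + 6| < 3 and |y + 6| < 9ϵ, so |2/y + 1/3| < ϵ.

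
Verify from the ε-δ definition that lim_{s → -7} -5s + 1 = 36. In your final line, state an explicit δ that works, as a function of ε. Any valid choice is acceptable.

δ = ε/5

Fix ε > 0. We need δ > 0 so that 0 < |s + 7| < δ implies |(-5s + 1) − 36| < ε.
|(-5s + 1) − 36| = |-5s - 35| = 5|s + 7|.
Thus it suffices that |s + 7| < ε/5.
Take δ = ε/5. If 0 < |s + 7| < δ then |(-5s + 1) − 36| = 5|s + 7| < 5·(ε/5) = ε.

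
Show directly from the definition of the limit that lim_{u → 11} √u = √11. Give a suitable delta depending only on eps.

Suppose eps > 0. We want delta > 0 such that 0 < |u − 11| < delta implies |√u − √11| < eps.
Multiplying by the conjugate, |√u − √11| = |u − 11|/(√u + √11).
Restrict delta ≤ 11 so that |u − 11| < 11 forces u > 0, and then √u + √11 > √11.
Hence |√u − √11| < |u − 11|/√11, which is < eps once |u − 11| < √11·eps.
Take delta = min(11, √11·eps). If 0 < |u − 11| < delta then u > 0 and |√u − √11| < |u − 11|/√11 < eps.

delta = min(11, √11·eps)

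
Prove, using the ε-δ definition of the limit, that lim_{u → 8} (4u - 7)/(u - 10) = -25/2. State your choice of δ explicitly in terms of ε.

δ = min(1, (2/33)ε)

Let ε > 0 be given. We want δ > 0 with 0 < |u − 8| < δ ⇒ |(4u - 7)/(u - 10) + 25/2| < ε.
Combining over a common denominator, (4u - 7)/(u - 10) + 25/2 = [(4u - 7)·(-2) − 25·(u - 10)] / [(-2)·(u - 10)] = -33(u − 8) / ((-2)(u - 10)).
So |(4u - 7)/(u - 10) + 25/2| = 33|u − 8| / (2·|u − 10|).
Restrict δ ≤ 1. Then |u − 8| < 1 gives |u − 10| = |(u − 8) + (-2)| ≥ 2 − 1 = 1.
Hence |(4u - 7)/(u - 10) + 25/2| < 33|u − 8|/(2·1) = (33/2)|u − 8|, which is < ε once |u − 8| < (2/33)ε.
Take δ = min(1, (2/33)ε). Then 0 < |u − 8| < δ forces both bounds, so |(4u - 7)/(u - 10) + 25/2| < ε.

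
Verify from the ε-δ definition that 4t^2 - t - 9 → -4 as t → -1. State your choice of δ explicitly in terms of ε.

Let ε > 0. We want δ > 0 such that 0 < |t + 1| < δ implies |(4t^2 - t - 9) + 4| < ε.
(4t^2 - t - 9) + 4 = 4t^2 - t - 5 = (t + 1)(4t - 5).
So |(4t^2 - t - 9) + 4| = |t + 1|·|4t - 5|.
Require δ ≤ 2. Then |t + 1| < 2 gives |t| < 3, and by the triangle inequality |4t - 5| ≤ 4·3 + 5 = 17.
Hence |(4t^2 - t - 9) + 4| ≤ 17|t + 1| < ε provided |t + 1| < ε/17.
Choosing δ = min(2, ε/17) ensures both conditions, hence |(4t^2 - t - 9) + 4| < ε.

δ = min(2, ε/17)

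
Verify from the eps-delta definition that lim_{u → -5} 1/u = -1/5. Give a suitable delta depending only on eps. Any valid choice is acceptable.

Let eps > 0 be given. We seek delta > 0 such that 0 < |u + 5| < delta implies |1/u + 1/5| < eps.
|1/u + 1/5| = |-5 − u|/(5·|u|) = |u + 5|/(5|u|).
Restrict delta ≤ 5/2. Then |u + 5| < 5/2 gives |u| > 5/2, so 5|u| > 25/2.
Then |1/u + 1/5| < |u + 5|/(25/2), which is < eps when |u + 5| < (25/2)eps.
Take delta = min(5/2, (25/2)eps). Then 0 < |u + 5| < delta gives both |u + 5| < 5/2 and |u + 5| < (25/2)eps, so |1/u + 1/5| < eps.

delta = min(5/2, (25/2)eps)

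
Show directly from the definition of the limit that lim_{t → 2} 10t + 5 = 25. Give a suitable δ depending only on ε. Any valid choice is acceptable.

δ = ε/10

Suppose ε > 0. We need δ > 0 so that 0 < |t − 2| < δ implies |(10t + 5) − 25| < ε.
Since (10t + 5) − 25 = 10(t − 2), we have |(10t + 5) − 25| = 10|t − 2|.
Thus it suffices that |t − 2| < ε/10.
Choosing δ = ε/10 gives |(10t + 5) − 25| = 10|t − 2| < ε whenever |t − 2| < δ.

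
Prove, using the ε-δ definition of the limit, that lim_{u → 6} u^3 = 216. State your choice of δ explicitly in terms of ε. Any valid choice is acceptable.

Fix ε > 0. We seek δ > 0 with 0 < |u − 6| < δ ⇒ |u^3 − 216| < ε.
Factor: u^3 − 216 = (u − 6)(u^2 + 6u + 36), so |u^3 − 216| = |u − 6|·|u^2 + 6u + 36|.
Restrict δ ≤ 2. Then |u − 6| < 2 gives |u| < 8, so by the triangle inequality |u^2 + 6u + 36| ≤ 8^2 + 6·8 + 36 = 148.
Hence |u^3 − 216| ≤ 148|u − 6|, which is < ε once |u − 6| < ε/148.
Take δ = min(2, ε/148). If 0 < |u − 6| < δ then both bounds hold and |u^3 − 216| ≤ 148|u − 6| < 148·(ε/148) = ε.

δ = min(2, ε/148)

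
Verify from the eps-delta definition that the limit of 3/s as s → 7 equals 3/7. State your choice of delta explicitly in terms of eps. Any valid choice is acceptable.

Suppose eps > 0. We seek delta > 0 such that 0 < |s − 7| < delta implies |3/s − (3/7)| < eps.
|3/s − (3/7)| = 3·|7 − s|/(7·|s|) = 3|s − 7|/(7|s|).
Require delta ≤ 7/2 so that |s| > 7 − 7/2 = 7/2, hence 7|s| > 49/2.
Then |3/s − (3/7)| < 3|s − 7|/(49/2), which is < eps when |s − 7| < (49/6)eps.
Take delta = min(7/2, (49/6)eps). Then 0 < |s − 7| < delta gives both |s − 7| < 7/2 and |s − 7| < (49/6)eps, so |3/s − (3/7)| < eps.

delta = min(7/2, (49/6)eps)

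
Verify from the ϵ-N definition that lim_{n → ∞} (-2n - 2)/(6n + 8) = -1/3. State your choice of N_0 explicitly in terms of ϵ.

Let ϵ > 0 be given. For n ≥ 1, |(-2n - 2)/(6n + 8) + 1/3| = |4|/(6(6n + 8)) = 4/(6(6n + 8)).
Since 6n + 8 ≥ 6n for n ≥ 1, this is ≤ 4/(6·6n) = (1/9)/n.
So |(-2n - 2)/(6n + 8) + 1/3| < ϵ whenever n > (1/9)/ϵ.
Take N_0 = (1/9)/ϵ. If n > N_0 then |(-2n - 2)/(6n + 8) + 1/3| ≤ (1/9)/n < ϵ.

N_0 = (1/9)/ϵ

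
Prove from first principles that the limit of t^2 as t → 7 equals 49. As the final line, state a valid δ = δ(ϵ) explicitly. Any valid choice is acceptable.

δ = min(1, ϵ/15)

Suppose ϵ > 0. We seek δ > 0 with 0 < |t − 7| < δ ⇒ |t^2 − 49| < ϵ.
Factor: t^2 − 49 = (t − 7)(t + 7), so |t^2 − 49| = |t − 7|·|t + 7|.
Impose δ ≤ 1 so that |t| < 8; then |t + 7| ≤ 15.
Hence |t^2 − 49| ≤ 15|t − 7|, which is < ϵ once |t − 7| < ϵ/15.
Take δ = min(1, ϵ/15). If 0 < |t − 7| < δ then both bounds hold and |t^2 − 49| ≤ 15|t − 7| < 15·(ϵ/15) = ϵ.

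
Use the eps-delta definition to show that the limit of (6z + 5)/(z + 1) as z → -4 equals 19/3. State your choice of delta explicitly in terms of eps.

delta = min(3/2, (9/2)eps)

Fix eps > 0. We want delta > 0 with 0 < |z + 4| < delta ⇒ |(6z + 5)/(z + 1) − (19/3)| < eps.
Combining over a common denominator, (6z + 5)/(z + 1) − (19/3) = [(6z + 5)·(-3) − (-19)·(z + 1)] / [(-3)·(z + 1)] = 1(z + 4) / ((-3)(z + 1)).
So |(6z + 5)/(z + 1) − (19/3)| = |z + 4| / (3·|z + 1|).
Require delta ≤ 3/2, so |z + 1| ≥ |-3| − |z + 4| > 3 − 3/2 = 3/2.
Hence |(6z + 5)/(z + 1) − (19/3)| < |z + 4|/(3·(3/2)) = (2/9)|z + 4|, which is < eps once |z + 4| < (9/2)eps.
Take delta = min(3/2, (9/2)eps). Then 0 < |z + 4| < delta forces both bounds, so |(6z + 5)/(z + 1) − (19/3)| < eps.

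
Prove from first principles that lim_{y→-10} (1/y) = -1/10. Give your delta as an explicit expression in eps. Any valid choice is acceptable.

delta = min(5, 50eps)

Let eps > 0 be given. We seek delta > 0 such that 0 < |y + 10| < delta implies |1/y + 1/10| < eps.
|1/y + 1/10| = |-10 − y|/(10·|y|) = |y + 10|/(10|y|).
Restrict delta ≤ 5. Then |y + 10| < 5 gives |y| > 5, so 10|y| > 50.
Then |1/y + 1/10| < |y + 10|/50, which is < eps when |y + 10| < 50eps.
Take delta = min(5, 50eps). Then 0 < |y + 10| < delta gives both |y + 10| < 5 and |y + 10| < 50eps, so |1/y + 1/10| < eps.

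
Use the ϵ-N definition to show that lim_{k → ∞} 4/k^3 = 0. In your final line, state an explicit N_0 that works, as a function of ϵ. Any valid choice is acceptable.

N_0 = (4/ϵ)^{1/3}

Fix ϵ > 0. For k ≥ 1, |4/k^3 − 0| = 4/k^3.
4/k^3 < ϵ ⇔ k^3 > 4/ϵ ⇔ k > (4/ϵ)^{1/3}.
Take N_0 = (4/ϵ)^{1/3}. Then k > N_0 implies 4/k^3 < ϵ.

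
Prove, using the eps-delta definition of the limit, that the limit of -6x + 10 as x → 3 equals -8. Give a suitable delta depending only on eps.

delta = eps/6

Let eps > 0 be given. We need delta > 0 so that 0 < |x − 3| < delta implies |(-6x + 10) + 8| < eps.
Since (-6x + 10) + 8 = -6(x − 3), we have |(-6x + 10) + 8| = 6|x − 3|.
Thus it suffices that |x − 3| < eps/6.
Take delta = eps/6. If 0 < |x − 3| < delta then |(-6x + 10) + 8| = 6|x − 3| < 6·(eps/6) = eps.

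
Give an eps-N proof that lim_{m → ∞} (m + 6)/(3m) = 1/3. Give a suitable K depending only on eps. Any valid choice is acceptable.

K = 2/eps

Suppose eps > 0. For m ≥ 1, |(m + 6)/(3m) − (1/3)| = |18|/(3(3m)) = 18/(3(3m)).
Since 3m ≥ 3m for m ≥ 1, this is ≤ 18/(3·3m) = 2/m.
So |(m + 6)/(3m) − (1/3)| < eps whenever m > 2/eps.
Take K = 2/eps. If m > K then |(m + 6)/(3m) − (1/3)| ≤ 2/m < eps.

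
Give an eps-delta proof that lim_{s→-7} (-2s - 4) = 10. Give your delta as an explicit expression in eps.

Let eps > 0 be given. We need delta > 0 so that 0 < |s + 7| < delta implies |(-2s - 4) − 10| < eps.
|(-2s - 4) − 10| = |-2s - 14| = 2|s + 7|.
So 2|s + 7| < eps exactly when |s + 7| < eps/2.
Choosing delta = eps/2 gives |(-2s - 4) − 10| = 2|s + 7| < eps whenever |s + 7| < delta.

delta = eps/2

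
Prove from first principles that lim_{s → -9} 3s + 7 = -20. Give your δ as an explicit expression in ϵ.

δ = ϵ/3

Let ϵ > 0 be given. We need δ > 0 so that 0 < |s + 9| < δ implies |(3s + 7) + 20| < ϵ.
Since (3s + 7) + 20 = 3(s + 9), we have |(3s + 7) + 20| = 3|s + 9|.
So 3|s + 9| < ϵ exactly when |s + 9| < ϵ/3.
Choosing δ = ϵ/3 gives |(3s + 7) + 20| = 3|s + 9| < ϵ whenever |s + 9| < δ.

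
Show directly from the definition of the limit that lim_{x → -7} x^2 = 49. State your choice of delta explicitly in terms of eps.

Let eps > 0 be given. We seek delta > 0 with 0 < |x + 7| < delta ⇒ |x^2 − 49| < eps.
Factor: x^2 − 49 = (x + 7)(x - 7), so |x^2 − 49| = |x + 7|·|x - 7|.
Restrict delta ≤ 1. Then |x + 7| < 1 gives |x| < 8, so by the triangle inequality |x - 7| ≤ 8 + 7 = 15.
Hence |x^2 − 49| ≤ 15|x + 7|, which is < eps once |x + 7| < eps/15.
Take delta = min(1, eps/15). If 0 < |x + 7| < delta then both bounds hold and |x^2 − 49| ≤ 15|x + 7| < 15·(eps/15) = eps.

delta = min(1, eps/15)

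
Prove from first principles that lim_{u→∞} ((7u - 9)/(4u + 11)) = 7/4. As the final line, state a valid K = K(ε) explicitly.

Suppose ε > 0. We seek K > 0 such that u > K implies |(7u - 9)/(4u + 11) − (7/4)| < ε.
(7u - 9)/(4u + 11) − (7/4) = (4(7u - 9) − 7(4u + 11)) / (4(4u + 11)) = -113/(4(4u + 11)).
For u > 0 we have 4u + 11 > 4u, so |(7u - 9)/(4u + 11) − (7/4)| = 113/(4(4u + 11)) < 113/(4·4u) = (113/16)/u.
Thus |(7u - 9)/(4u + 11) − (7/4)| < ε whenever u > (113/16)/ε.
Take K = (113/16)/ε. If u > K then |(7u - 9)/(4u + 11) − (7/4)| < (113/16)/u < ε.

K = (113/16)/ε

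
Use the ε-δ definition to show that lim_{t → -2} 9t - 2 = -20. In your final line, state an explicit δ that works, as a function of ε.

δ = ε/9

Suppose ε > 0. We need δ > 0 so that 0 < |t + 2| < δ implies |(9t - 2) + 20| < ε.
|(9t - 2) + 20| = |9t + 18| = 9|t + 2|.
Thus it suffices that |t + 2| < ε/9.
Choosing δ = ε/9 gives |(9t - 2) + 20| = 9|t + 2| < ε whenever |t + 2| < δ.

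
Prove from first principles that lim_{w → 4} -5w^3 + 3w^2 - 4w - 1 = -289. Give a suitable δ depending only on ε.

Fix ε > 0. We want δ > 0 such that 0 < |w − 4| < δ implies |(-5w^3 + 3w^2 - 4w - 1) + 289| < ε.
(-5w^3 + 3w^2 - 4w - 1) + 289 = -5w^3 + 3w^2 - 4w + 288 = (w − 4)(-5w^2 - 17w - 72).
So |(-5w^3 + 3w^2 - 4w - 1) + 289| = |w − 4|·|-5w^2 - 17w - 72|.
Assume first that |w − 4| < 1, so |w| < 5. Then |-5w^2 - 17w - 72| ≤ 5·5^2 + 17·5 + 72 = 282.
Hence |(-5w^3 + 3w^2 - 4w - 1) + 289| ≤ 282|w − 4| < ε provided |w − 4| < ε/282.
Take δ = min(1, ε/282). Then 0 < |w − 4| < δ gives both |w − 4| < 1 and |w − 4| < ε/282, so |(-5w^3 + 3w^2 - 4w - 1) + 289| < ε.

δ = min(1, ε/282)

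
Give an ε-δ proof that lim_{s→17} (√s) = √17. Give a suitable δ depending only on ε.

Suppose ε > 0. We want δ > 0 such that 0 < |s − 17| < δ implies |√s − √17| < ε.
Rationalise: √s − √17 = (s − 17)/(√s + √17), so |√s − √17| = |s − 17|/(√s + √17).
Restrict δ ≤ 17 so that |s − 17| < 17 forces s > 0, and then √s + √17 > √17.
Hence |√s − √17| < |s − 17|/√17, which is < ε once |s − 17| < √17·ε.
Take δ = min(17, √17·ε). If 0 < |s − 17| < δ then s > 0 and |√s − √17| < |s − 17|/√17 < ε.

δ = min(17, √17·ε)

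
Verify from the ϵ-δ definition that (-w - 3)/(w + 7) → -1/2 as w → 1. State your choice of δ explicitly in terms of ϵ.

Suppose ϵ > 0. We want δ > 0 with 0 < |w − 1| < δ ⇒ |(-w - 3)/(w + 7) + 1/2| < ϵ.
Combining over a common denominator, (-w - 3)/(w + 7) + 1/2 = [(-w - 3)·8 − (-4)·(w + 7)] / [8·(w + 7)] = -4(w − 1) / (8(w + 7)).
So |(-w - 3)/(w + 7) + 1/2| = 4|w − 1| / (8·|w + 7|).
Require δ ≤ 4, so |w + 7| ≥ |8| − |w − 1| > 8 − 4 = 4.
Hence |(-w - 3)/(w + 7) + 1/2| < 4|w − 1|/(8·4) = (1/8)|w − 1|, which is < ϵ once |w − 1| < 8ϵ.
Take δ = min(4, 8ϵ). Then 0 < |w − 1| < δ forces both bounds, so |(-w - 3)/(w + 7) + 1/2| < ϵ.

δ = min(4, 8ϵ)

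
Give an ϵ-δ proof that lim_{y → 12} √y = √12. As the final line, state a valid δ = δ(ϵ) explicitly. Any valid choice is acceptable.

Suppose ϵ > 0. We want δ > 0 such that 0 < |y − 12| < δ implies |√y − √12| < ϵ.
Multiplying by the conjugate, |√y − √12| = |y − 12|/(√y + √12).
Restrict δ ≤ 12 so that |y − 12| < 12 forces y > 0, and then √y + √12 > √12.
Hence |√y − √12| < |y − 12|/√12, which is < ϵ once |y − 12| < √12·ϵ.
Take δ = min(12, √12·ϵ). If 0 < |y − 12| < δ then y > 0 and |√y − √12| < |y − 12|/√12 < ϵ.

δ = min(12, √12·ϵ)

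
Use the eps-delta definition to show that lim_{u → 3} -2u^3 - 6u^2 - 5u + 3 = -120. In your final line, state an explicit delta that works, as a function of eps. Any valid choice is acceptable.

Let eps > 0 be given. We want delta > 0 such that 0 < |u − 3| < delta implies |(-2u^3 - 6u^2 - 5u + 3) + 120| < eps.
(-2u^3 - 6u^2 - 5u + 3) + 120 = -2u^3 - 6u^2 - 5u + 123 = (u − 3)(-2u^2 - 12u - 41).
So |(-2u^3 - 6u^2 - 5u + 3) + 120| = |u − 3|·|-2u^2 - 12u - 41|.
Assume first that |u − 3| < 2, so |u| < 5. Then |-2u^2 - 12u - 41| ≤ 2·5^2 + 12·5 + 41 = 151.
Hence |(-2u^3 - 6u^2 - 5u + 3) + 120| ≤ 151|u − 3| < eps provided |u − 3| < eps/151.
Choosing delta = min(2, eps/151) ensures both conditions, hence |(-2u^3 - 6u^2 - 5u + 3) + 120| < eps.

delta = min(2, eps/151)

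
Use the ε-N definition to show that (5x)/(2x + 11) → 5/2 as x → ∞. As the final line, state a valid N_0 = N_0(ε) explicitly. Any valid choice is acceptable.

N_0 = (55/4)/ε

Let ε > 0 be given. We seek N_0 > 0 such that x > N_0 implies |(5x)/(2x + 11) − (5/2)| < ε.
(5x)/(2x + 11) − (5/2) = (2(5x) − 5(2x + 11)) / (2(2x + 11)) = -55/(2(2x + 11)).
For x > 0 we have 2x + 11 > 2x, so |(5x)/(2x + 11) − (5/2)| = 55/(2(2x + 11)) < 55/(2·2x) = (55/4)/x.
Thus |(5x)/(2x + 11) − (5/2)| < ε whenever x > (55/4)/ε.
Take N_0 = (55/4)/ε. If x > N_0 then |(5x)/(2x + 11) − (5/2)| < (55/4)/x < ε.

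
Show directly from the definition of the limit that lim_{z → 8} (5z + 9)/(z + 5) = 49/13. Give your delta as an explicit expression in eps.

delta = min(13/2, (169/32)eps)

Let eps > 0. We want delta > 0 with 0 < |z − 8| < delta ⇒ |(5z + 9)/(z + 5) − (49/13)| < eps.
Combining over a common denominator, (5z + 9)/(z + 5) − (49/13) = [(5z + 9)·13 − 49·(z + 5)] / [13·(z + 5)] = 16(z − 8) / (13(z + 5)).
So |(5z + 9)/(z + 5) − (49/13)| = 16|z − 8| / (13·|z + 5|).
Restrict delta ≤ 13/2. Then |z − 8| < 13/2 gives |z + 5| = |(z − 8) + 13| ≥ 13 − 13/2 = 13/2.
Hence |(5z + 9)/(z + 5) − (49/13)| < 16|z − 8|/(13·(13/2)) = (32/169)|z − 8|, which is < eps once |z − 8| < (169/32)eps.
Take delta = min(13/2, (169/32)eps). Then 0 < |z − 8| < delta forces both bounds, so |(5z + 9)/(z + 5) − (49/13)| < eps.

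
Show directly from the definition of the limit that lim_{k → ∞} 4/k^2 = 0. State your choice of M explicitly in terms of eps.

M = (4/eps)^{1/2}

Let eps > 0. For k ≥ 1, |4/k^2 − 0| = 4/k^2.
4/k^2 < eps ⇔ k^2 > 4/eps ⇔ k > (4/eps)^{1/2}.
Take M = (4/eps)^{1/2}. Then k > M implies 4/k^2 < eps.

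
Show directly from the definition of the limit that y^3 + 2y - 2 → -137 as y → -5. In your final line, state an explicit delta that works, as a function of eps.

delta = min(1, eps/93)

Suppose eps > 0. We want delta > 0 such that 0 < |y + 5| < delta implies |(y^3 + 2y - 2) + 137| < eps.
(y^3 + 2y - 2) + 137 = y^3 + 2y + 135 = (y + 5)(y^2 - 5y + 27).
So |(y^3 + 2y - 2) + 137| = |y + 5|·|y^2 - 5y + 27|.
Assume first that |y + 5| < 1, so |y| < 6. Then |y^2 - 5y + 27| ≤ 6^2 + 5·6 + 27 = 93.
Hence |(y^3 + 2y - 2) + 137| ≤ 93|y + 5| < eps provided |y + 5| < eps/93.
Choosing delta = min(1, eps/93) ensures both conditions, hence |(y^3 + 2y - 2) + 137| < eps.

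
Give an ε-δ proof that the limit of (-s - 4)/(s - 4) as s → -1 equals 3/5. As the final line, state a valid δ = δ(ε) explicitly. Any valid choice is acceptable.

δ = min(5/2, (25/16)ε)

Suppose ε > 0. We want δ > 0 with 0 < |s + 1| < δ ⇒ |(-s - 4)/(s - 4) − (3/5)| < ε.
Combining over a common denominator, (-s - 4)/(s - 4) − (3/5) = [(-s - 4)·(-5) − (-3)·(s - 4)] / [(-5)·(s - 4)] = 8(s + 1) / ((-5)(s - 4)).
So |(-s - 4)/(s - 4) − (3/5)| = 8|s + 1| / (5·|s − 4|).
Require δ ≤ 5/2, so |s − 4| ≥ |-5| − |s + 1| > 5 − 5/2 = 5/2.
Hence |(-s - 4)/(s - 4) − (3/5)| < 8|s + 1|/(5·(5/2)) = (16/25)|s + 1|, which is < ε once |s + 1| < (25/16)ε.
Take δ = min(5/2, (25/16)ε). Then 0 < |s + 1| < δ forces both bounds, so |(-s - 4)/(s - 4) − (3/5)| < ε.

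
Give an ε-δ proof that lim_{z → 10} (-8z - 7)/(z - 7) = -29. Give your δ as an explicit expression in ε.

δ = min(3/2, (1/14)ε)

Let ε > 0 be given. We want δ > 0 with 0 < |z − 10| < δ ⇒ |(-8z - 7)/(z - 7) + 29| < ε.
Combining over a common denominator, (-8z - 7)/(z - 7) + 29 = [(-8z - 7)·3 − (-87)·(z - 7)] / [3·(z - 7)] = 63(z − 10) / (3(z - 7)).
So |(-8z - 7)/(z - 7) + 29| = 63|z − 10| / (3·|z − 7|).
Restrict δ ≤ 3/2. Then |z − 10| < 3/2 gives |z − 7| = |(z − 10) + 3| ≥ 3 − 3/2 = 3/2.
Hence |(-8z - 7)/(z - 7) + 29| < 63|z − 10|/(3·(3/2)) = 14|z − 10|, which is < ε once |z − 10| < (1/14)ε.
Take δ = min(3/2, (1/14)ε). Then 0 < |z − 10| < δ forces both bounds, so |(-8z - 7)/(z - 7) + 29| < ε.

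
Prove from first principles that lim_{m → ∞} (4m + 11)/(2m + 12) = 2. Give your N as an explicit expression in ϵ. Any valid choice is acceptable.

N = (13/2)/ϵ

Let ϵ > 0. For m ≥ 1, |(4m + 11)/(2m + 12) − 2| = |-26|/(2(2m + 12)) = 26/(2(2m + 12)).
Since 2m + 12 ≥ 2m for m ≥ 1, this is ≤ 26/(2·2m) = (13/2)/m.
So |(4m + 11)/(2m + 12) − 2| < ϵ whenever m > (13/2)/ϵ.
Take N = (13/2)/ϵ. If m > N then |(4m + 11)/(2m + 12) − 2| ≤ (13/2)/m < ϵ.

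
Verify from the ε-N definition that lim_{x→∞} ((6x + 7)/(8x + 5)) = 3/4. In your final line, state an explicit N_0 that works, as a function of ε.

Let ε > 0. We seek N_0 > 0 such that x > N_0 implies |(6x + 7)/(8x + 5) − (3/4)| < ε.
(6x + 7)/(8x + 5) − (3/4) = (8(6x + 7) − 6(8x + 5)) / (8(8x + 5)) = 26/(8(8x + 5)).
For x > 0 we have 8x + 5 > 8x, so |(6x + 7)/(8x + 5) − (3/4)| = 26/(8(8x + 5)) < 26/(8·8x) = (13/32)/x.
Thus |(6x + 7)/(8x + 5) − (3/4)| < ε whenever x > (13/32)/ε.
Take N_0 = (13/32)/ε. If x > N_0 then |(6x + 7)/(8x + 5) − (3/4)| < (13/32)/x < ε.

N_0 = (13/32)/ε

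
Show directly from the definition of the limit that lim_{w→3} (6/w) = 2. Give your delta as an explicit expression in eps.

Suppose eps > 0. We seek delta > 0 such that 0 < |w − 3| < delta implies |6/w − 2| < eps.
|6/w − 2| = 6·|3 − w|/(3·|w|) = 6|w − 3|/(3|w|).
Require delta ≤ 3/2 so that |w| > 3 − 3/2 = 3/2, hence 3|w| > 9/2.
Then |6/w − 2| < 6|w − 3|/(9/2), which is < eps when |w − 3| < (3/4)eps.
Take delta = min(3/2, (3/4)eps). Then 0 < |w − 3| < delta gives both |w − 3| < 3/2 and |w − 3| < (3/4)eps, so |6/w − 2| < eps.

delta = min(3/2, (3/4)eps)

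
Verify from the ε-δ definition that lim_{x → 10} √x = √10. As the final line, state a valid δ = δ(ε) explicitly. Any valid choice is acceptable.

δ = min(10, √10·ε)

Let ε > 0. We want δ > 0 such that 0 < |x − 10| < δ implies |√x − √10| < ε.
Multiplying by the conjugate, |√x − √10| = |x − 10|/(√x + √10).
Restrict δ ≤ 10 so that |x − 10| < 10 forces x > 0, and then √x + √10 > √10.
Hence |√x − √10| < |x − 10|/√10, which is < ε once |x − 10| < √10·ε.
Take δ = min(10, √10·ε). If 0 < |x − 10| < δ then x > 0 and |√x − √10| < |x − 10|/√10 < ε.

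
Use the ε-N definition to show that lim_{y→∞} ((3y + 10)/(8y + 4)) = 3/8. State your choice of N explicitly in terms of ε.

N = (17/16)/ε

Let ε > 0. We seek N > 0 such that y > N implies |(3y + 10)/(8y + 4) − (3/8)| < ε.
(3y + 10)/(8y + 4) − (3/8) = (8(3y + 10) − 3(8y + 4)) / (8(8y + 4)) = 68/(8(8y + 4)).
For y > 0 we have 8y + 4 > 8y, so |(3y + 10)/(8y + 4) − (3/8)| = 68/(8(8y + 4)) < 68/(8·8y) = (17/16)/y.
Thus |(3y + 10)/(8y + 4) − (3/8)| < ε whenever y > (17/16)/ε.
Take N = (17/16)/ε. If y > N then |(3y + 10)/(8y + 4) − (3/8)| < (17/16)/y < ε.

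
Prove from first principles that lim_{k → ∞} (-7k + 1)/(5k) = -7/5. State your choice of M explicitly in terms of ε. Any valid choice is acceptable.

M = (1/5)/ε

Let ε > 0 be given. For k ≥ 1, |(-7k + 1)/(5k) + 7/5| = |5|/(5(5k)) = 5/(5(5k)).
Since 5k ≥ 5k for k ≥ 1, this is ≤ 5/(5·5k) = (1/5)/k.
So |(-7k + 1)/(5k) + 7/5| < ε whenever k > (1/5)/ε.
Take M = (1/5)/ε. If k > M then |(-7k + 1)/(5k) + 7/5| ≤ (1/5)/k < ε.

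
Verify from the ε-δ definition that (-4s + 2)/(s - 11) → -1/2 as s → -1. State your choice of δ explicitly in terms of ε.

δ = min(6, (12/7)ε)

Fix ε > 0. We want δ > 0 with 0 < |s + 1| < δ ⇒ |(-4s + 2)/(s - 11) + 1/2| < ε.
Combining over a common denominator, (-4s + 2)/(s - 11) + 1/2 = [(-4s + 2)·(-12) − 6·(s - 11)] / [(-12)·(s - 11)] = 42(s + 1) / ((-12)(s - 11)).
So |(-4s + 2)/(s - 11) + 1/2| = 42|s + 1| / (12·|s − 11|).
Restrict δ ≤ 6. Then |s + 1| < 6 gives |s − 11| = |(s + 1) + (-12)| ≥ 12 − 6 = 6.
Hence |(-4s + 2)/(s - 11) + 1/2| < 42|s + 1|/(12·6) = (7/12)|s + 1|, which is < ε once |s + 1| < (12/7)ε.
Take δ = min(6, (12/7)ε). Then 0 < |s + 1| < δ forces both bounds, so |(-4s + 2)/(s - 11) + 1/2| < ε.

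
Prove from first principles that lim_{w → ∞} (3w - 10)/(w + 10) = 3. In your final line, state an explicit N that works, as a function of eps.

N = 40/eps

Fix eps > 0. We seek N > 0 such that w > N implies |(3w - 10)/(w + 10) − 3| < eps.
(3w - 10)/(w + 10) − 3 = ((3w - 10) − 3(w + 10)) / ((w + 10)) = -40/((w + 10)).
For w > 0 we have w + 10 > w, so |(3w - 10)/(w + 10) − 3| = 40/((w + 10)) < 40/(w) = 40/w.
Thus |(3w - 10)/(w + 10) − 3| < eps whenever w > 40/eps.
Take N = 40/eps. If w > N then |(3w - 10)/(w + 10) − 3| < 40/w < eps.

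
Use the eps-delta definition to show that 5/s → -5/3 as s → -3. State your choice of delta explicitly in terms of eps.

delta = min(3/2, (9/10)eps)

Let eps > 0. We seek delta > 0 such that 0 < |s + 3| < delta implies |5/s + 5/3| < eps.
|5/s + 5/3| = 5·|-3 − s|/(3·|s|) = 5|s + 3|/(3|s|).
Require delta ≤ 3/2 so that |s| > 3 − 3/2 = 3/2, hence 3|s| > 9/2.
Then |5/s + 5/3| < 5|s + 3|/(9/2), which is < eps when |s + 3| < (9/10)eps.
Take delta = min(3/2, (9/10)eps). Then 0 < |s + 3| < delta gives both |s + 3| < 3/2 and |s + 3| < (9/10)eps, so |5/s + 5/3| < eps.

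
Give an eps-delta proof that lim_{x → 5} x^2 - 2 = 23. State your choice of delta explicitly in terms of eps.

delta = min(1, eps/11)

Let eps > 0 be given. We want delta > 0 such that 0 < |x − 5| < delta implies |(x^2 - 2) − 23| < eps.
(x^2 - 2) − 23 = x^2 - 25 = (x − 5)(x + 5).
So |(x^2 - 2) − 23| = |x − 5|·|x + 5|.
Require delta ≤ 1. Then |x − 5| < 1 gives |x| < 6, and by the triangle inequality |x + 5| ≤ 6 + 5 = 11.
Hence |(x^2 - 2) − 23| ≤ 11|x − 5| < eps provided |x − 5| < eps/11.
Choosing delta = min(1, eps/11) ensures both conditions, hence |(x^2 - 2) − 23| < eps.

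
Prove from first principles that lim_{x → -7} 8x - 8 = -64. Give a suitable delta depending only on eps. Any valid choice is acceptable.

delta = eps/8

Suppose eps > 0. We need delta > 0 so that 0 < |x + 7| < delta implies |(8x - 8) + 64| < eps.
Since (8x - 8) + 64 = 8(x + 7), we have |(8x - 8) + 64| = 8|x + 7|.
Thus it suffices that |x + 7| < eps/8.
Choosing delta = eps/8 gives |(8x - 8) + 64| = 8|x + 7| < eps whenever |x + 7| < delta.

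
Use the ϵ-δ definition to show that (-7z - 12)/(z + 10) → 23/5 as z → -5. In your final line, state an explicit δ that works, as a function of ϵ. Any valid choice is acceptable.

Let ϵ > 0. We want δ > 0 with 0 < |z + 5| < δ ⇒ |(-7z - 12)/(z + 10) − (23/5)| < ϵ.
Combining over a common denominator, (-7z - 12)/(z + 10) − (23/5) = [(-7z - 12)·5 − 23·(z + 10)] / [5·(z + 10)] = -58(z + 5) / (5(z + 10)).
So |(-7z - 12)/(z + 10) − (23/5)| = 58|z + 5| / (5·|z + 10|).
Restrict δ ≤ 5/2. Then |z + 5| < 5/2 gives |z + 10| = |(z + 5) + 5| ≥ 5 − 5/2 = 5/2.
Hence |(-7z - 12)/(z + 10) − (23/5)| < 58|z + 5|/(5·(5/2)) = (116/25)|z + 5|, which is < ϵ once |z + 5| < (25/116)ϵ.
Take δ = min(5/2, (25/116)ϵ). Then 0 < |z + 5| < δ forces both bounds, so |(-7z - 12)/(z + 10) − (23/5)| < ϵ.

δ = min(5/2, (25/116)ϵ)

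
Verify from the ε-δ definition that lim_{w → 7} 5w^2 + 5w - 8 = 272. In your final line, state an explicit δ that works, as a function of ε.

Fix ε > 0. We want δ > 0 such that 0 < |w − 7| < δ implies |(5w^2 + 5w - 8) − 272| < ε.
(5w^2 + 5w - 8) − 272 = 5w^2 + 5w - 280 = (w − 7)(5w + 40).
So |(5w^2 + 5w - 8) − 272| = |w − 7|·|5w + 40|.
Assume first that |w − 7| < 1, so |w| < 8. Then |5w + 40| ≤ 5·8 + 40 = 80.
Hence |(5w^2 + 5w - 8) − 272| ≤ 80|w − 7| < ε provided |w − 7| < ε/80.
Take δ = min(1, ε/80). Then 0 < |w − 7| < δ gives both |w − 7| < 1 and |w − 7| < ε/80, so |(5w^2 + 5w - 8) − 272| < ε.

δ = min(1, ε/80)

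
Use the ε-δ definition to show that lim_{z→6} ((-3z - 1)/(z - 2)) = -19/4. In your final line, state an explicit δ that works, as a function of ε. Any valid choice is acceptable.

Suppose ε > 0. We want δ > 0 with 0 < |z − 6| < δ ⇒ |(-3z - 1)/(z - 2) + 19/4| < ε.
Combining over a common denominator, (-3z - 1)/(z - 2) + 19/4 = [(-3z - 1)·4 − (-19)·(z - 2)] / [4·(z - 2)] = 7(z − 6) / (4(z - 2)).
So |(-3z - 1)/(z - 2) + 19/4| = 7|z − 6| / (4·|z − 2|).
Restrict δ ≤ 2. Then |z − 6| < 2 gives |z − 2| = |(z − 6) + 4| ≥ 4 − 2 = 2.
Hence |(-3z - 1)/(z - 2) + 19/4| < 7|z − 6|/(4·2) = (7/8)|z − 6|, which is < ε once |z − 6| < (8/7)ε.
Take δ = min(2, (8/7)ε). Then 0 < |z − 6| < δ forces both bounds, so |(-3z - 1)/(z - 2) + 19/4| < ε.

δ = min(2, (8/7)ε)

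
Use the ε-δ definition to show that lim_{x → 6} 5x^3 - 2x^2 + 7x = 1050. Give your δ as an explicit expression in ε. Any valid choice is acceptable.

δ = min(1, ε/616)

Let ε > 0 be given. We want δ > 0 such that 0 < |x − 6| < δ implies |(5x^3 - 2x^2 + 7x) − 1050| < ε.
(5x^3 - 2x^2 + 7x) − 1050 = 5x^3 - 2x^2 + 7x - 1050 = (x − 6)(5x^2 + 28x + 175).
So |(5x^3 - 2x^2 + 7x) − 1050| = |x − 6|·|5x^2 + 28x + 175|.
Require δ ≤ 1. Then |x − 6| < 1 gives |x| < 7, and by the triangle inequality |5x^2 + 28x + 175| ≤ 5·7^2 + 28·7 + 175 = 616.
Hence |(5x^3 - 2x^2 + 7x) − 1050| ≤ 616|x − 6| < ε provided |x − 6| < ε/616.
Take δ = min(1, ε/616). Then 0 < |x − 6| < δ gives both |x − 6| < 1 and |x − 6| < ε/616, so |(5x^3 - 2x^2 + 7x) − 1050| < ε.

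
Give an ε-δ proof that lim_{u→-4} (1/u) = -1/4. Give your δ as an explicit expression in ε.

Let ε > 0. We seek δ > 0 such that 0 < |u + 4| < δ implies |1/u + 1/4| < ε.
|1/u + 1/4| = |-4 − u|/(4·|u|) = |u + 4|/(4|u|).
Require δ ≤ 2 so that |u| > 4 − 2 = 2, hence 4|u| > 8.
Then |1/u + 1/4| < |u + 4|/8, which is < ε when |u + 4| < 8ε.
Take δ = min(2, 8ε). Then 0 < |u + 4| < δ gives both |u + 4| < 2 and |u + 4| < 8ε, so |1/u + 1/4| < ε.

δ = min(2, 8ε)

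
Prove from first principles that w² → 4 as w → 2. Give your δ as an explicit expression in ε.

δ = min(2, ε/6)

Let ε > 0. We seek δ > 0 with 0 < |w − 2| < δ ⇒ |w² − 4| < ε.
Factor: w² − 4 = (w − 2)(w + 2), so |w² − 4| = |w − 2|·|w + 2|.
Impose δ ≤ 2 so that |w| < 4; then |w + 2| ≤ 6.
Hence |w² − 4| ≤ 6|w − 2|, which is < ε once |w − 2| < ε/6.
Take δ = min(2, ε/6). If 0 < |w − 2| < δ then both bounds hold and |w² − 4| ≤ 6|w − 2| < 6·(ε/6) = ε.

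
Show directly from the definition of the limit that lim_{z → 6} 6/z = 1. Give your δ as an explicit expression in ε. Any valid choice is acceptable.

Suppose ε > 0. We seek δ > 0 such that 0 < |z − 6| < δ implies |6/z − 1| < ε.
|6/z − 1| = 6·|6 − z|/(6·|z|) = 6|z − 6|/(6|z|).
Restrict δ ≤ 3. Then |z − 6| < 3 gives |z| > 3, so 6|z| > 18.
Then |6/z − 1| < 6|z − 6|/18, which is < ε when |z − 6| < 3ε.
Take δ = min(3, 3ε). Then 0 < |z − 6| < δ gives both |z − 6| < 3 and |z − 6| < 3ε, so |6/z − 1| < ε.

δ = min(3, 3ε)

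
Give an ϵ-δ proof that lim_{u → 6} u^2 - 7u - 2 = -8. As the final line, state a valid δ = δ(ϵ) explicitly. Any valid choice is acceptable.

Let ϵ > 0 be given. We want δ > 0 such that 0 < |u − 6| < δ implies |(u^2 - 7u - 2) + 8| < ϵ.
(u^2 - 7u - 2) + 8 = u^2 - 7u + 6 = (u − 6)(u - 1).
So |(u^2 - 7u - 2) + 8| = |u − 6|·|u - 1|.
Require δ ≤ 1. Then |u − 6| < 1 gives |u| < 7, and by the triangle inequality |u - 1| ≤ 7 + 1 = 8.
Hence |(u^2 - 7u - 2) + 8| ≤ 8|u − 6| < ϵ provided |u − 6| < ϵ/8.
Choosing δ = min(1, ϵ/8) ensures both conditions, hence |(u^2 - 7u - 2) + 8| < ϵ.

δ = min(1, ϵ/8)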